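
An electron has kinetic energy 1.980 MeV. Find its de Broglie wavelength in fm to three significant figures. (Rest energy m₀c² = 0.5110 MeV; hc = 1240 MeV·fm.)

λ = 509 fm

Total energy E = KE + m₀c² = 1.980 + 0.5110 = 2.4910 MeV.
(pc)² = E² − (m₀c²)² = (2.4910)² − (0.5110)² = 5.944 MeV², so pc = 2.438 MeV.
λ = hc/(pc) = 1240 MeV·fm / 2.438 MeV = 509 fm.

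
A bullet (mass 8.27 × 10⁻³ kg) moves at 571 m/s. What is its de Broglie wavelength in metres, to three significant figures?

λ = 1.40 × 10⁻³⁴ m

p = mv = 8.27 × 10⁻³ × 571 = 4.722 kg·m/s.
λ = h/p = 6.626 × 10⁻³⁴ / 4.722 = 1.40 × 10⁻³⁴ m.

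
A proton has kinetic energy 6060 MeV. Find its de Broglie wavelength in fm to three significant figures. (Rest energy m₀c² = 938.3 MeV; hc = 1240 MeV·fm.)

λ = 0.179 fm

Total energy E = KE + m₀c² = 6060 + 938.3 = 6998.3 MeV.
(pc)² = E² − (m₀c²)² = (6998.3)² − (938.3)² = 4.810 × 10⁷ MeV², so pc = 6935 MeV.
λ = hc/(pc) = 1240 MeV·fm / 6935 MeV = 0.179 fm.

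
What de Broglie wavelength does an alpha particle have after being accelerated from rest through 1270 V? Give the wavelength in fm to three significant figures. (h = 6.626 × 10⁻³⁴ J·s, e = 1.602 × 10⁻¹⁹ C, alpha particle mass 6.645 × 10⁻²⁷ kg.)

λ = 285 fm

KE = 2eV = 2 × 1.602 × 10⁻¹⁹ × 1270 = 4.069 × 10⁻¹⁶ J.
p = √(2mKE) = √(2 × 6.645 × 10⁻²⁷ × 4.069 × 10⁻¹⁶) = 2.325 × 10⁻²¹ kg·m/s.
λ = h/p = 6.626 × 10⁻³⁴ / 2.325 × 10⁻²¹ = 2.85 × 10⁻¹³ m = 285 fm.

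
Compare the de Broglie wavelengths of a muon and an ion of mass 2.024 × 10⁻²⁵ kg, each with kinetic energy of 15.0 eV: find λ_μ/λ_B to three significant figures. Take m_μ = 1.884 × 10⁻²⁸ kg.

At fixed KE, p = √(2mKE) so λ = h/p ∝ 1/√m.
λ_μ/λ_B = √(m_B/m_μ) = √(2.024 × 10⁻²⁵/1.884 × 10⁻²⁸) = √(1074) = 32.8.

λ_μ/λ_B = 32.8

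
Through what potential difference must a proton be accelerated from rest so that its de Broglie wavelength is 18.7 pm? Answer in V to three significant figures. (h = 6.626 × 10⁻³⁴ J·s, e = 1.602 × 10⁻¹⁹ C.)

V = 2.34 V

p = h/λ = 6.626 × 10⁻³⁴ / 1.870 × 10⁻¹¹ = 3.543 × 10⁻²³ kg·m/s.
KE = p²/(2m) = 3.752 × 10⁻¹⁹ J.
V = KE/e = 3.752 × 10⁻¹⁹ / (1.602 × 10⁻¹⁹) = 2.34 V.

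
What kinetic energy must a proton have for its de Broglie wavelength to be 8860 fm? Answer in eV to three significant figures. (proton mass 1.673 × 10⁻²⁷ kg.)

p = h/λ = 6.626 × 10⁻³⁴ / 8.860 × 10⁻¹² = 7.479 × 10⁻²³ kg·m/s.
KE = p²/(2m) = (7.479 × 10⁻²³)² / (2 × 1.673 × 10⁻²⁷) = 1.672 × 10⁻¹⁸ J = 10.4 eV.

KE = 10.4 eV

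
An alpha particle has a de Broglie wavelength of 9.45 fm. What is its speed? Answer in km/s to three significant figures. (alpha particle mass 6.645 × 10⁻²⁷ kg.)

p = h/λ = 6.626 × 10⁻³⁴ / 9.450 × 10⁻¹⁵ = 7.012 × 10⁻²⁰ kg·m/s.
v = p/m = 7.012 × 10⁻²⁰ / 6.645 × 10⁻²⁷ = 1.06 × 10⁷ m/s = 1.06 × 10⁴ km/s.

v = 1.06 × 10⁴ km/s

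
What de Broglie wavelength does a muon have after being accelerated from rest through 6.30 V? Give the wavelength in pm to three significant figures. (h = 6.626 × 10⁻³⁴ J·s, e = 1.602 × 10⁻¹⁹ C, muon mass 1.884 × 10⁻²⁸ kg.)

λ = 34.0 pm

KE = eV = 1.602 × 10⁻¹⁹ × 6.300 = 1.009 × 10⁻¹⁸ J.
p = √(2mKE) = √(2 × 1.884 × 10⁻²⁸ × 1.009 × 10⁻¹⁸) = 1.950 × 10⁻²³ kg·m/s.
λ = h/p = 6.626 × 10⁻³⁴ / 1.950 × 10⁻²³ = 3.40 × 10⁻¹¹ m = 34.0 pm.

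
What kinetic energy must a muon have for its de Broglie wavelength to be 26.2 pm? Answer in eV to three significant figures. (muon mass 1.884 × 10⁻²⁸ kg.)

KE = 10.6 eV

p = h/λ = 6.626 × 10⁻³⁴ / 2.620 × 10⁻¹¹ = 2.529 × 10⁻²³ kg·m/s.
KE = p²/(2m) = (2.529 × 10⁻²³)² / (2 × 1.884 × 10⁻²⁸) = 1.697 × 10⁻¹⁸ J = 10.6 eV.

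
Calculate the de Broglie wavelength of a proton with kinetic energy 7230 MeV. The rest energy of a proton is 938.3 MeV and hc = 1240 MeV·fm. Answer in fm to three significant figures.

λ = 0.153 fm

Total energy E = KE + m₀c² = 7230 + 938.3 = 8168.3 MeV.
(pc)² = E² − (m₀c²)² = (8168.3)² − (938.3)² = 6.584 × 10⁷ MeV², so pc = 8114 MeV.
λ = hc/(pc) = 1240 MeV·fm / 8114 MeV = 0.153 fm.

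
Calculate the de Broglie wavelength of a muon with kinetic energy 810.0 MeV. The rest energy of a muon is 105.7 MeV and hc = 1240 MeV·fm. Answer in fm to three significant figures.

Total energy E = KE + m₀c² = 810.0 + 105.7 = 915.7 MeV.
(pc)² = E² − (m₀c²)² = (915.7)² − (105.7)² = 8.273 × 10⁵ MeV², so pc = 909.6 MeV.
λ = hc/(pc) = 1240 MeV·fm / 909.6 MeV = 1.36 fm.

λ = 1.36 fm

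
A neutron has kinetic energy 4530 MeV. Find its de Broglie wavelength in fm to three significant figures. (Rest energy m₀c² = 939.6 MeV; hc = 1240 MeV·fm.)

λ = 0.230 fm

Total energy E = KE + m₀c² = 4530 + 939.6 = 5469.6 MeV.
(pc)² = E² − (m₀c²)² = (5469.6)² − (939.6)² = 2.903 × 10⁷ MeV², so pc = 5388 MeV.
λ = hc/(pc) = 1240 MeV·fm / 5388 MeV = 0.230 fm.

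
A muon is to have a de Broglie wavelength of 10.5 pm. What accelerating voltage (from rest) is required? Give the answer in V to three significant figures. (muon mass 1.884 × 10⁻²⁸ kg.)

p = h/λ = 6.626 × 10⁻³⁴ / 1.050 × 10⁻¹¹ = 6.310 × 10⁻²³ kg·m/s.
KE = p²/(2m) = 1.057 × 10⁻¹⁷ J.
V = KE/e = 1.057 × 10⁻¹⁷ / (1.602 × 10⁻¹⁹) = 66.0 V.

V = 66.0 V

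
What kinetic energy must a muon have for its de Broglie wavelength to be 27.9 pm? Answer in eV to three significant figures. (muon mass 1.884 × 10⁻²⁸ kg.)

KE = 9.34 eV

p = h/λ = 6.626 × 10⁻³⁴ / 2.790 × 10⁻¹¹ = 2.375 × 10⁻²³ kg·m/s.
KE = p²/(2m) = (2.375 × 10⁻²³)² / (2 × 1.884 × 10⁻²⁸) = 1.497 × 10⁻¹⁸ J = 9.34 eV.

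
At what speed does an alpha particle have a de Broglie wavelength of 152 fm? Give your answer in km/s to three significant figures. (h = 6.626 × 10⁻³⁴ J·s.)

p = h/λ = 6.626 × 10⁻³⁴ / 1.520 × 10⁻¹³ = 4.359 × 10⁻²¹ kg·m/s.
v = p/m = 4.359 × 10⁻²¹ / 6.645 × 10⁻²⁷ = 6.56 × 10⁵ m/s = 656 km/s.

v = 656 km/s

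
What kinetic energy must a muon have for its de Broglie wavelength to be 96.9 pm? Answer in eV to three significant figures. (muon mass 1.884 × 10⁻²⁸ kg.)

p = h/λ = 6.626 × 10⁻³⁴ / 9.690 × 10⁻¹¹ = 6.838 × 10⁻²⁴ kg·m/s.
KE = p²/(2m) = (6.838 × 10⁻²⁴)² / (2 × 1.884 × 10⁻²⁸) = 1.241 × 10⁻¹⁹ J = 0.775 eV.

KE = 0.775 eV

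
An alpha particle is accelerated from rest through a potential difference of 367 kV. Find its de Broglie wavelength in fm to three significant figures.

λ = 16.8 fm

KE = 2eV = 2 × 1.602 × 10⁻¹⁹ × 3.670 × 10⁵ = 1.176 × 10⁻¹³ J.
p = √(2mKE) = √(2 × 6.645 × 10⁻²⁷ × 1.176 × 10⁻¹³) = 3.953 × 10⁻²⁰ kg·m/s.
λ = h/p = 6.626 × 10⁻³⁴ / 3.953 × 10⁻²⁰ = 1.68 × 10⁻¹⁴ m = 16.8 fm.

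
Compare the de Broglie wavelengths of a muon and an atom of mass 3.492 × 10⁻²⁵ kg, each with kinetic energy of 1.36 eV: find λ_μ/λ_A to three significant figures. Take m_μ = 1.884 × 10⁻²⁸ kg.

λ_μ/λ_A = 43.1

At fixed KE, p = √(2mKE) so λ = h/p ∝ 1/√m.
λ_μ/λ_A = √(m_A/m_μ) = √(3.492 × 10⁻²⁵/1.884 × 10⁻²⁸) = √(1854) = 43.1.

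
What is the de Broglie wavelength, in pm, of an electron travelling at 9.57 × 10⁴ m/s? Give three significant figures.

λ = 7600 pm

p = mv = 9.109 × 10⁻³¹ × 9.57 × 10⁴ = 8.717 × 10⁻²⁶ kg·m/s.
λ = h/p = 6.626 × 10⁻³⁴ / 8.717 × 10⁻²⁶ = 7.60 × 10⁻⁹ m = 7600 pm.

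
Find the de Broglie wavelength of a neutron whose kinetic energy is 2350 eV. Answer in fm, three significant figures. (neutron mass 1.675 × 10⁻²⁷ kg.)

λ = 590 fm

KE = 2350 eV = 3.765 × 10⁻¹⁶ J.
p = √(2mKE) = √(2 × 1.675 × 10⁻²⁷ × 3.765 × 10⁻¹⁶) = 1.123 × 10⁻²¹ kg·m/s.
λ = h/p = 6.626 × 10⁻³⁴ / 1.123 × 10⁻²¹ = 5.90 × 10⁻¹³ m = 590 fm.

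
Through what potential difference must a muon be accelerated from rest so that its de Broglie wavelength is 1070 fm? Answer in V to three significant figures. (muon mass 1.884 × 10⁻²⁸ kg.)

p = h/λ = 6.626 × 10⁻³⁴ / 1.070 × 10⁻¹² = 6.193 × 10⁻²² kg·m/s.
KE = p²/(2m) = 1.018 × 10⁻¹⁵ J.
V = KE/e = 1.018 × 10⁻¹⁵ / (1.602 × 10⁻¹⁹) = 6350 V.

V = 6350 V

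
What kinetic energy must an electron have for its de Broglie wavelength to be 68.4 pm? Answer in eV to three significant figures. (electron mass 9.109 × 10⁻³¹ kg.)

KE = 322 eV

p = h/λ = 6.626 × 10⁻³⁴ / 6.840 × 10⁻¹¹ = 9.687 × 10⁻²⁴ kg·m/s.
KE = p²/(2m) = (9.687 × 10⁻²⁴)² / (2 × 9.109 × 10⁻³¹) = 5.151 × 10⁻¹⁷ J = 322 eV.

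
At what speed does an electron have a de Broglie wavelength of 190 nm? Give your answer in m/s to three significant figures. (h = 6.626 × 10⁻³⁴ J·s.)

p = h/λ = 6.626 × 10⁻³⁴ / 1.900 × 10⁻⁷ = 3.487 × 10⁻²⁷ kg·m/s.
v = p/m = 3.487 × 10⁻²⁷ / 9.109 × 10⁻³¹ = 3.83 × 10³ m/s = 3830 m/s.

v = 3830 m/s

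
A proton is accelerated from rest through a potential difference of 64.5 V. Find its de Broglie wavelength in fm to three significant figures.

KE = eV = 1.602 × 10⁻¹⁹ × 64.50 = 1.033 × 10⁻¹⁷ J.
p = √(2mKE) = √(2 × 1.673 × 10⁻²⁷ × 1.033 × 10⁻¹⁷) = 1.859 × 10⁻²² kg·m/s.
λ = h/p = 6.626 × 10⁻³⁴ / 1.859 × 10⁻²² = 3.56 × 10⁻¹² m = 3560 fm.

λ = 3560 fm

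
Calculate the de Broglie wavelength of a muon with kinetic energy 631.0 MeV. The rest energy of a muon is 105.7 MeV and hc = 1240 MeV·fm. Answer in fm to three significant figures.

λ = 1.70 fm

Total energy E = KE + m₀c² = 631.0 + 105.7 = 736.7 MeV.
(pc)² = E² − (m₀c²)² = (736.7)² − (105.7)² = 5.316 × 10⁵ MeV², so pc = 729.1 MeV.
λ = hc/(pc) = 1240 MeV·fm / 729.1 MeV = 1.70 fm.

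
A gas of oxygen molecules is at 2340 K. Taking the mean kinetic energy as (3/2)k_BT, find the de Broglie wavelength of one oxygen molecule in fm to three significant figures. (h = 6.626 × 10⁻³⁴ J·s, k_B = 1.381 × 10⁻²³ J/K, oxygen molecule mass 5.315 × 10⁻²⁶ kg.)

λ = 9230 fm

KE = (3/2)k_BT = 1.5 × 1.381 × 10⁻²³ × 2340 = 4.847 × 10⁻²⁰ J.
p = √(2mKE) = √(2 × 5.315 × 10⁻²⁶ × 4.847 × 10⁻²⁰) = 7.178 × 10⁻²³ kg·m/s.
λ = h/p = 9.23 × 10⁻¹² m = 9230 fm.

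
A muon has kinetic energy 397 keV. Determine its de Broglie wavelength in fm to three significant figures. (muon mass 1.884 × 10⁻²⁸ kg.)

λ = 135 fm

KE = 397 keV = 6.360 × 10⁻¹⁴ J.
p = √(2mKE) = √(2 × 1.884 × 10⁻²⁸ × 6.360 × 10⁻¹⁴) = 4.895 × 10⁻²¹ kg·m/s.
λ = h/p = 6.626 × 10⁻³⁴ / 4.895 × 10⁻²¹ = 1.35 × 10⁻¹³ m = 135 fm.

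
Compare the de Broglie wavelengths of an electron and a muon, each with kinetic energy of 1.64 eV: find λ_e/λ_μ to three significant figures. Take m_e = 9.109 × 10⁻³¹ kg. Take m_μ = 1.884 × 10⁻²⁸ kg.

λ_e/λ_μ = 14.4

At fixed KE, p = √(2mKE) so λ = h/p ∝ 1/√m.
λ_e/λ_μ = √(m_μ/m_e) = √(1.884 × 10⁻²⁸/9.109 × 10⁻³¹) = √(206.8) = 14.4.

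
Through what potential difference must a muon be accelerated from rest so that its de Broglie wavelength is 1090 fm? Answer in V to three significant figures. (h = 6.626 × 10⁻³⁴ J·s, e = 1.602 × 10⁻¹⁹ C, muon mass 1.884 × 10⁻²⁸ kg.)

V = 6120 V

p = h/λ = 6.626 × 10⁻³⁴ / 1.090 × 10⁻¹² = 6.079 × 10⁻²² kg·m/s.
KE = p²/(2m) = 9.807 × 10⁻¹⁶ J.
V = KE/e = 9.807 × 10⁻¹⁶ / (1.602 × 10⁻¹⁹) = 6120 V.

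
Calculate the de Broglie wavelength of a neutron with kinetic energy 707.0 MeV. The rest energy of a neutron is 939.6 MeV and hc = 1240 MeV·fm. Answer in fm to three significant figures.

λ = 0.917 fm

Total energy E = KE + m₀c² = 707.0 + 939.6 = 1646.6 MeV.
(pc)² = E² − (m₀c²)² = (1646.6)² − (939.6)² = 1.828 × 10⁶ MeV², so pc = 1352 MeV.
λ = hc/(pc) = 1240 MeV·fm / 1352 MeV = 0.917 fm.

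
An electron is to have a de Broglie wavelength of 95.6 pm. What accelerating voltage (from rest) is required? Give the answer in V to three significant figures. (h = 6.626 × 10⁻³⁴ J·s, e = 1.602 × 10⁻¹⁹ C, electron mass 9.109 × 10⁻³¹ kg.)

V = 165 V

p = h/λ = 6.626 × 10⁻³⁴ / 9.560 × 10⁻¹¹ = 6.931 × 10⁻²⁴ kg·m/s.
KE = p²/(2m) = 2.637 × 10⁻¹⁷ J.
V = KE/e = 2.637 × 10⁻¹⁷ / (1.602 × 10⁻¹⁹) = 165 V.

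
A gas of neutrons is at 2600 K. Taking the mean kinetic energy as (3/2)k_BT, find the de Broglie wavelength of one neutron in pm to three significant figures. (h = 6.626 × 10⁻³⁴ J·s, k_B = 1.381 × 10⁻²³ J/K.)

KE = (3/2)k_BT = 1.5 × 1.381 × 10⁻²³ × 2600 = 5.386 × 10⁻²⁰ J.
p = √(2mKE) = √(2 × 1.675 × 10⁻²⁷ × 5.386 × 10⁻²⁰) = 1.343 × 10⁻²³ kg·m/s.
λ = h/p = 4.93 × 10⁻¹¹ m = 49.3 pm.

λ = 49.3 pm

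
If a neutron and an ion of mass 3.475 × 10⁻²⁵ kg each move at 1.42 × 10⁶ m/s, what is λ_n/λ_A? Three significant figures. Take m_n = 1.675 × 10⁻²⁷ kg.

λ_n/λ_A = 207

At fixed v, p = mv so λ = h/(mv) ∝ 1/m.
λ_n/λ_A = m_A/m_n = 3.475 × 10⁻²⁵/1.675 × 10⁻²⁷ = 207.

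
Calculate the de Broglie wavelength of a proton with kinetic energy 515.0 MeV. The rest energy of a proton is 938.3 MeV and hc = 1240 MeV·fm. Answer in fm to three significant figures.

λ = 1.12 fm

Total energy E = KE + m₀c² = 515.0 + 938.3 = 1453.3 MeV.
(pc)² = E² − (m₀c²)² = (1453.3)² − (938.3)² = 1.232 × 10⁶ MeV², so pc = 1110 MeV.
λ = hc/(pc) = 1240 MeV·fm / 1110 MeV = 1.12 fm.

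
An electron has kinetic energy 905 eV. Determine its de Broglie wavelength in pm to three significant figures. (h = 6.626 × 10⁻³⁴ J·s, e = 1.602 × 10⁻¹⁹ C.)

KE = 905 eV = 1.450 × 10⁻¹⁶ J.
p = √(2mKE) = √(2 × 9.109 × 10⁻³¹ × 1.450 × 10⁻¹⁶) = 1.625 × 10⁻²³ kg·m/s.
λ = h/p = 6.626 × 10⁻³⁴ / 1.625 × 10⁻²³ = 4.08 × 10⁻¹¹ m = 40.8 pm.

λ = 40.8 pm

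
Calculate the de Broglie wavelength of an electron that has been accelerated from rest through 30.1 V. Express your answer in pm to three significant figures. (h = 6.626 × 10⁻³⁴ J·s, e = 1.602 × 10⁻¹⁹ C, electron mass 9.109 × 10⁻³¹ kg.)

KE = eV = 1.602 × 10⁻¹⁹ × 30.10 = 4.822 × 10⁻¹⁸ J.
p = √(2mKE) = √(2 × 9.109 × 10⁻³¹ × 4.822 × 10⁻¹⁸) = 2.964 × 10⁻²⁴ kg·m/s.
λ = h/p = 6.626 × 10⁻³⁴ / 2.964 × 10⁻²⁴ = 2.24 × 10⁻¹⁰ m = 224 pm.

λ = 224 pm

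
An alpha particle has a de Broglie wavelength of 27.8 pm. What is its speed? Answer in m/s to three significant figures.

p = h/λ = 6.626 × 10⁻³⁴ / 2.780 × 10⁻¹¹ = 2.383 × 10⁻²³ kg·m/s.
v = p/m = 2.383 × 10⁻²³ / 6.645 × 10⁻²⁷ = 3.59 × 10³ m/s = 3590 m/s.

v = 3590 m/s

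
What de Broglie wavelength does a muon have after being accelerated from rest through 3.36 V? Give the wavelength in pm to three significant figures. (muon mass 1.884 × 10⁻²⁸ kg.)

λ = 46.5 pm

KE = eV = 1.602 × 10⁻¹⁹ × 3.360 = 5.383 × 10⁻¹⁹ J.
p = √(2mKE) = √(2 × 1.884 × 10⁻²⁸ × 5.383 × 10⁻¹⁹) = 1.424 × 10⁻²³ kg·m/s.
λ = h/p = 6.626 × 10⁻³⁴ / 1.424 × 10⁻²³ = 4.65 × 10⁻¹¹ m = 46.5 pm.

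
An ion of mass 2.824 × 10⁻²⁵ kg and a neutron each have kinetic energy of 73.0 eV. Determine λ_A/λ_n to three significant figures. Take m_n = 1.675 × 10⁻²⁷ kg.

λ_A/λ_n = 0.0770

At fixed KE, p = √(2mKE) so λ = h/p ∝ 1/√m.
λ_A/λ_n = √(m_n/m_A) = √(1.675 × 10⁻²⁷/2.824 × 10⁻²⁵) = √(5.931 × 10⁻³) = 0.0770.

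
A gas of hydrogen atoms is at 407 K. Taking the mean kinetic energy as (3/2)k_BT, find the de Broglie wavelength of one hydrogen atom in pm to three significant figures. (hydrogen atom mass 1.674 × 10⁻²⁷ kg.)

KE = (3/2)k_BT = 1.5 × 1.381 × 10⁻²³ × 407 = 8.431 × 10⁻²¹ J.
p = √(2mKE) = √(2 × 1.674 × 10⁻²⁷ × 8.431 × 10⁻²¹) = 5.313 × 10⁻²⁴ kg·m/s.
λ = h/p = 1.25 × 10⁻¹⁰ m = 125 pm.

λ = 125 pm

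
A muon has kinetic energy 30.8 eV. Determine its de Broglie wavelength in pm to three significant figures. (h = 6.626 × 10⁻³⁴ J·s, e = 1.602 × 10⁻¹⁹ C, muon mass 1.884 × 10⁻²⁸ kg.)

KE = 30.8 eV = 4.934 × 10⁻¹⁸ J.
p = √(2mKE) = √(2 × 1.884 × 10⁻²⁸ × 4.934 × 10⁻¹⁸) = 4.312 × 10⁻²³ kg·m/s.
λ = h/p = 6.626 × 10⁻³⁴ / 4.312 × 10⁻²³ = 1.54 × 10⁻¹¹ m = 15.4 pm.

λ = 15.4 pm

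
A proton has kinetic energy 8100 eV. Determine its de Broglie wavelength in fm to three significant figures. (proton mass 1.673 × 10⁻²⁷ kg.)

KE = 8100 eV = 1.298 × 10⁻¹⁵ J.
p = √(2mKE) = √(2 × 1.673 × 10⁻²⁷ × 1.298 × 10⁻¹⁵) = 2.084 × 10⁻²¹ kg·m/s.
λ = h/p = 6.626 × 10⁻³⁴ / 2.084 × 10⁻²¹ = 3.18 × 10⁻¹³ m = 318 fm.

λ = 318 fm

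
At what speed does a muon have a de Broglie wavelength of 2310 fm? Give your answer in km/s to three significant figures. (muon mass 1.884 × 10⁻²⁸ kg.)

v = 1520 km/s

p = h/λ = 6.626 × 10⁻³⁴ / 2.310 × 10⁻¹² = 2.868 × 10⁻²² kg·m/s.
v = p/m = 2.868 × 10⁻²² / 1.884 × 10⁻²⁸ = 1.52 × 10⁶ m/s = 1520 km/s.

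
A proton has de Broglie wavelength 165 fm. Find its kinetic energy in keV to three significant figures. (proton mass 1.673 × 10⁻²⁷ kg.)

KE = 30.1 keV

p = h/λ = 6.626 × 10⁻³⁴ / 1.650 × 10⁻¹³ = 4.016 × 10⁻²¹ kg·m/s.
KE = p²/(2m) = (4.016 × 10⁻²¹)² / (2 × 1.673 × 10⁻²⁷) = 4.820 × 10⁻¹⁵ J = 30.1 keV.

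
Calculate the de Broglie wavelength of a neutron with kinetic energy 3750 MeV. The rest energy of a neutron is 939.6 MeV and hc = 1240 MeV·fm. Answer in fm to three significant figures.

λ = 0.270 fm

Total energy E = KE + m₀c² = 3750 + 939.6 = 4689.6 MeV.
(pc)² = E² − (m₀c²)² = (4689.6)² − (939.6)² = 2.111 × 10⁷ MeV², so pc = 4595 MeV.
λ = hc/(pc) = 1240 MeV·fm / 4595 MeV = 0.270 fm.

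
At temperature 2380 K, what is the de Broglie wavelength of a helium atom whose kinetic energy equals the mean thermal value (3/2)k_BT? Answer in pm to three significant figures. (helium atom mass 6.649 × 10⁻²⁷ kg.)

KE = (3/2)k_BT = 1.5 × 1.381 × 10⁻²³ × 2380 = 4.930 × 10⁻²⁰ J.
p = √(2mKE) = √(2 × 6.649 × 10⁻²⁷ × 4.930 × 10⁻²⁰) = 2.560 × 10⁻²³ kg·m/s.
λ = h/p = 2.59 × 10⁻¹¹ m = 25.9 pm.

λ = 25.9 pm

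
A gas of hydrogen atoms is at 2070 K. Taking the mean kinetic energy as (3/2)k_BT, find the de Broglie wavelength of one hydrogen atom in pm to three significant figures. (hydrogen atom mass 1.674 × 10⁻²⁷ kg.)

λ = 55.3 pm

KE = (3/2)k_BT = 1.5 × 1.381 × 10⁻²³ × 2070 = 4.288 × 10⁻²⁰ J.
p = √(2mKE) = √(2 × 1.674 × 10⁻²⁷ × 4.288 × 10⁻²⁰) = 1.198 × 10⁻²³ kg·m/s.
λ = h/p = 5.53 × 10⁻¹¹ m = 55.3 pm.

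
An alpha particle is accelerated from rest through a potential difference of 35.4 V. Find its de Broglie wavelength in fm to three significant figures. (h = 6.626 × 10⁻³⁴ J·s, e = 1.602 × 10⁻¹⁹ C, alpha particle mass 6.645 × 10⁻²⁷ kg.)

KE = 2eV = 2 × 1.602 × 10⁻¹⁹ × 35.40 = 1.134 × 10⁻¹⁷ J.
p = √(2mKE) = √(2 × 6.645 × 10⁻²⁷ × 1.134 × 10⁻¹⁷) = 3.882 × 10⁻²² kg·m/s.
λ = h/p = 6.626 × 10⁻³⁴ / 3.882 × 10⁻²² = 1.71 × 10⁻¹² m = 1710 fm.

λ = 1710 fm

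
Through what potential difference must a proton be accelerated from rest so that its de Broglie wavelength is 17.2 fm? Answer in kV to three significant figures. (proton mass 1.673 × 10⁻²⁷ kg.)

V = 2770 kV

p = h/λ = 6.626 × 10⁻³⁴ / 1.720 × 10⁻¹⁴ = 3.852 × 10⁻²⁰ kg·m/s.
KE = p²/(2m) = 4.435 × 10⁻¹³ J.
V = KE/e = 4.435 × 10⁻¹³ / (1.602 × 10⁻¹⁹) = 2770 kV.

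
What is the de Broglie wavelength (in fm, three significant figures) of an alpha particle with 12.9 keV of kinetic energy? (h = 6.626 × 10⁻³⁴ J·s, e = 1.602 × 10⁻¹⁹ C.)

λ = 126 fm

KE = 12.9 keV = 2.067 × 10⁻¹⁵ J.
p = √(2mKE) = √(2 × 6.645 × 10⁻²⁷ × 2.067 × 10⁻¹⁵) = 5.241 × 10⁻²¹ kg·m/s.
λ = h/p = 6.626 × 10⁻³⁴ / 5.241 × 10⁻²¹ = 1.26 × 10⁻¹³ m = 126 fm.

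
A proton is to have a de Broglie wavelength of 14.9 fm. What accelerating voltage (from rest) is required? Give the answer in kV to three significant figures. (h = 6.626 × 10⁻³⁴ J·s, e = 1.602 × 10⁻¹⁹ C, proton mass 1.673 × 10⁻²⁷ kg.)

V = 3690 kV

p = h/λ = 6.626 × 10⁻³⁴ / 1.490 × 10⁻¹⁴ = 4.447 × 10⁻²⁰ kg·m/s.
KE = p²/(2m) = 5.910 × 10⁻¹³ J.
V = KE/e = 5.910 × 10⁻¹³ / (1.602 × 10⁻¹⁹) = 3690 kV.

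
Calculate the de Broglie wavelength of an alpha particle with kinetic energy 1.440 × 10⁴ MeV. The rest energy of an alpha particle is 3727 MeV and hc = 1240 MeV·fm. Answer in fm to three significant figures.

λ = 0.0699 fm

Total energy E = KE + m₀c² = 1.440 × 10⁴ + 3727 = 18127 MeV.
(pc)² = E² − (m₀c²)² = (18127)² − (3727)² = 3.147 × 10⁸ MeV², so pc = 1.774 × 10⁴ MeV.
λ = hc/(pc) = 1240 MeV·fm / 1.774 × 10⁴ MeV = 0.0699 fm.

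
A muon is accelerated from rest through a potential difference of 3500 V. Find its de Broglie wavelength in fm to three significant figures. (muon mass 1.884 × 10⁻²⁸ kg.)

KE = eV = 1.602 × 10⁻¹⁹ × 3500 = 5.607 × 10⁻¹⁶ J.
p = √(2mKE) = √(2 × 1.884 × 10⁻²⁸ × 5.607 × 10⁻¹⁶) = 4.596 × 10⁻²² kg·m/s.
λ = h/p = 6.626 × 10⁻³⁴ / 4.596 × 10⁻²² = 1.44 × 10⁻¹² m = 1440 fm.

λ = 1440 fm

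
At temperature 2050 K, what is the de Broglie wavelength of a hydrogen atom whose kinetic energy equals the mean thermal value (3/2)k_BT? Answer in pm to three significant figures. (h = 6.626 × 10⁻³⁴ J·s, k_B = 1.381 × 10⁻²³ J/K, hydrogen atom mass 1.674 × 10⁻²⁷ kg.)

λ = 55.6 pm

KE = (3/2)k_BT = 1.5 × 1.381 × 10⁻²³ × 2050 = 4.247 × 10⁻²⁰ J.
p = √(2mKE) = √(2 × 1.674 × 10⁻²⁷ × 4.247 × 10⁻²⁰) = 1.192 × 10⁻²³ kg·m/s.
λ = h/p = 5.56 × 10⁻¹¹ m = 55.6 pm.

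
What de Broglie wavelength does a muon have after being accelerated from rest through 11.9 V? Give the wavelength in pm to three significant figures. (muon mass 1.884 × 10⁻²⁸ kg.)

λ = 24.7 pm

KE = eV = 1.602 × 10⁻¹⁹ × 11.90 = 1.906 × 10⁻¹⁸ J.
p = √(2mKE) = √(2 × 1.884 × 10⁻²⁸ × 1.906 × 10⁻¹⁸) = 2.680 × 10⁻²³ kg·m/s.
λ = h/p = 6.626 × 10⁻³⁴ / 2.680 × 10⁻²³ = 2.47 × 10⁻¹¹ m = 24.7 pm.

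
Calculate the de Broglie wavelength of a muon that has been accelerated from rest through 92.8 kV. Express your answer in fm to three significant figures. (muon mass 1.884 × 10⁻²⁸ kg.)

λ = 280 fm

KE = eV = 1.602 × 10⁻¹⁹ × 9.280 × 10⁴ = 1.487 × 10⁻¹⁴ J.
p = √(2mKE) = √(2 × 1.884 × 10⁻²⁸ × 1.487 × 10⁻¹⁴) = 2.367 × 10⁻²¹ kg·m/s.
λ = h/p = 6.626 × 10⁻³⁴ / 2.367 × 10⁻²¹ = 2.80 × 10⁻¹³ m = 280 fm.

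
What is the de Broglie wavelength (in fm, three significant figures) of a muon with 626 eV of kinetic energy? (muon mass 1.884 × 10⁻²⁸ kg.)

λ = 3410 fm

KE = 626 eV = 1.003 × 10⁻¹⁶ J.
p = √(2mKE) = √(2 × 1.884 × 10⁻²⁸ × 1.003 × 10⁻¹⁶) = 1.944 × 10⁻²² kg·m/s.
λ = h/p = 6.626 × 10⁻³⁴ / 1.944 × 10⁻²² = 3.41 × 10⁻¹² m = 3410 fm.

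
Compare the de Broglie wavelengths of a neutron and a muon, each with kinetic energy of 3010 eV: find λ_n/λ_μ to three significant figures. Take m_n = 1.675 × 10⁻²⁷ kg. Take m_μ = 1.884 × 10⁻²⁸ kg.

At fixed KE, p = √(2mKE) so λ = h/p ∝ 1/√m.
λ_n/λ_μ = √(m_μ/m_n) = √(1.884 × 10⁻²⁸/1.675 × 10⁻²⁷) = √(0.1125) = 0.335.

λ_n/λ_μ = 0.335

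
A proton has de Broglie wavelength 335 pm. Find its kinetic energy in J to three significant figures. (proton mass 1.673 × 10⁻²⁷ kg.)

p = h/λ = 6.626 × 10⁻³⁴ / 3.350 × 10⁻¹⁰ = 1.978 × 10⁻²⁴ kg·m/s.
KE = p²/(2m) = (1.978 × 10⁻²⁴)² / (2 × 1.673 × 10⁻²⁷) = 1.169 × 10⁻²¹ J = 1.17 × 10⁻²¹ J.

KE = 1.17 × 10⁻²¹ J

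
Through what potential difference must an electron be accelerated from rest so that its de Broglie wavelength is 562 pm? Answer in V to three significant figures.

p = h/λ = 6.626 × 10⁻³⁴ / 5.620 × 10⁻¹⁰ = 1.179 × 10⁻²⁴ kg·m/s.
KE = p²/(2m) = 7.630 × 10⁻¹⁹ J.
V = KE/e = 7.630 × 10⁻¹⁹ / (1.602 × 10⁻¹⁹) = 4.76 V.

V = 4.76 V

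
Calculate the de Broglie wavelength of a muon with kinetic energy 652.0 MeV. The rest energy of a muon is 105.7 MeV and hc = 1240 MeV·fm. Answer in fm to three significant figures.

λ = 1.65 fm

Total energy E = KE + m₀c² = 652.0 + 105.7 = 757.7 MeV.
(pc)² = E² − (m₀c²)² = (757.7)² − (105.7)² = 5.629 × 10⁵ MeV², so pc = 750.3 MeV.
λ = hc/(pc) = 1240 MeV·fm / 750.3 MeV = 1.65 fm.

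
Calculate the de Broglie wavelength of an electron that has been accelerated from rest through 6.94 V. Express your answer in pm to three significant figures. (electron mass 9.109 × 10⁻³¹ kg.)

KE = eV = 1.602 × 10⁻¹⁹ × 6.940 = 1.112 × 10⁻¹⁸ J.
p = √(2mKE) = √(2 × 9.109 × 10⁻³¹ × 1.112 × 10⁻¹⁸) = 1.423 × 10⁻²⁴ kg·m/s.
λ = h/p = 6.626 × 10⁻³⁴ / 1.423 × 10⁻²⁴ = 4.66 × 10⁻¹⁰ m = 466 pm.

λ = 466 pm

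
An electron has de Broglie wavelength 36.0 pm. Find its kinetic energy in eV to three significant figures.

KE = 1160 eV

p = h/λ = 6.626 × 10⁻³⁴ / 3.600 × 10⁻¹¹ = 1.841 × 10⁻²³ kg·m/s.
KE = p²/(2m) = (1.841 × 10⁻²³)² / (2 × 9.109 × 10⁻³¹) = 1.860 × 10⁻¹⁶ J = 1160 eV.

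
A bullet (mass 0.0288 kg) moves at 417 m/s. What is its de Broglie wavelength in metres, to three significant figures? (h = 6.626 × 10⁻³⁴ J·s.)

p = mv = 0.0288 × 417 = 1.201 × 10¹ kg·m/s.
λ = h/p = 6.626 × 10⁻³⁴ / 1.201 × 10¹ = 5.52 × 10⁻³⁵ m.

λ = 5.52 × 10⁻³⁵ m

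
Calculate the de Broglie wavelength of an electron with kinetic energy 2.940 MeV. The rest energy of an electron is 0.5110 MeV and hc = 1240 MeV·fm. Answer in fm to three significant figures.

λ = 363 fm

Total energy E = KE + m₀c² = 2.940 + 0.5110 = 3.4510 MeV.
(pc)² = E² − (m₀c²)² = (3.4510)² − (0.5110)² = 11.65 MeV², so pc = 3.413 MeV.
λ = hc/(pc) = 1240 MeV·fm / 3.413 MeV = 363 fm.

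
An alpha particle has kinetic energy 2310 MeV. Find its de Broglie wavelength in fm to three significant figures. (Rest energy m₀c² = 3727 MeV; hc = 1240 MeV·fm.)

Total energy E = KE + m₀c² = 2310 + 3727 = 6037 MeV.
(pc)² = E² − (m₀c²)² = (6037)² − (3727)² = 2.255 × 10⁷ MeV², so pc = 4749 MeV.
λ = hc/(pc) = 1240 MeV·fm / 4749 MeV = 0.261 fm.

λ = 0.261 fm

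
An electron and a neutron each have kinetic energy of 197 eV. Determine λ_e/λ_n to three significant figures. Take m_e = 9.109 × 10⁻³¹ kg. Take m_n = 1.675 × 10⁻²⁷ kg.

At fixed KE, p = √(2mKE) so λ = h/p ∝ 1/√m.
λ_e/λ_n = √(m_n/m_e) = √(1.675 × 10⁻²⁷/9.109 × 10⁻³¹) = √(1839) = 42.9.

λ_e/λ_n = 42.9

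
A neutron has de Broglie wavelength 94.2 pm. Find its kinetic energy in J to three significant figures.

p = h/λ = 6.626 × 10⁻³⁴ / 9.420 × 10⁻¹¹ = 7.034 × 10⁻²⁴ kg·m/s.
KE = p²/(2m) = (7.034 × 10⁻²⁴)² / (2 × 1.675 × 10⁻²⁷) = 1.477 × 10⁻²⁰ J = 1.48 × 10⁻²⁰ J.

KE = 1.48 × 10⁻²⁰ J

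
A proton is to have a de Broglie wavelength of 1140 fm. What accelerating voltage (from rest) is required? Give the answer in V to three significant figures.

p = h/λ = 6.626 × 10⁻³⁴ / 1.140 × 10⁻¹² = 5.812 × 10⁻²² kg·m/s.
KE = p²/(2m) = 1.010 × 10⁻¹⁶ J.
V = KE/e = 1.010 × 10⁻¹⁶ / (1.602 × 10⁻¹⁹) = 630 V.

V = 630 V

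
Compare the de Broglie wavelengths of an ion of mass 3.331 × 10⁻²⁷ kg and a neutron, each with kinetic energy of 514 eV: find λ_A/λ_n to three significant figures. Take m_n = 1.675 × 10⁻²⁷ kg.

λ_A/λ_n = 0.709

At fixed KE, p = √(2mKE) so λ = h/p ∝ 1/√m.
λ_A/λ_n = √(m_n/m_A) = √(1.675 × 10⁻²⁷/3.331 × 10⁻²⁷) = √(0.5029) = 0.709.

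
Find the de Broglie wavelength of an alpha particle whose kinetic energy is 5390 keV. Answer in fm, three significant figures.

KE = 5390 keV = 8.635 × 10⁻¹³ J.
p = √(2mKE) = √(2 × 6.645 × 10⁻²⁷ × 8.635 × 10⁻¹³) = 1.071 × 10⁻¹⁹ kg·m/s.
λ = h/p = 6.626 × 10⁻³⁴ / 1.071 × 10⁻¹⁹ = 6.19 × 10⁻¹⁵ m = 6.19 fm.

λ = 6.19 fm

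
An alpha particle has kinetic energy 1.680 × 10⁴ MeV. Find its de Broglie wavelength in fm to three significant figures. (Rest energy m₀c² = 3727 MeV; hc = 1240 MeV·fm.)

Total energy E = KE + m₀c² = 1.680 × 10⁴ + 3727 = 20527 MeV.
(pc)² = E² − (m₀c²)² = (20527)² − (3727)² = 4.075 × 10⁸ MeV², so pc = 2.019 × 10⁴ MeV.
λ = hc/(pc) = 1240 MeV·fm / 2.019 × 10⁴ MeV = 0.0614 fm.

λ = 0.0614 fm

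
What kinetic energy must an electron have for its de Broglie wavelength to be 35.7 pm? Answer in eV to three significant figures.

KE = 1180 eV

p = h/λ = 6.626 × 10⁻³⁴ / 3.570 × 10⁻¹¹ = 1.856 × 10⁻²³ kg·m/s.
KE = p²/(2m) = (1.856 × 10⁻²³)² / (2 × 9.109 × 10⁻³¹) = 1.891 × 10⁻¹⁶ J = 1180 eV.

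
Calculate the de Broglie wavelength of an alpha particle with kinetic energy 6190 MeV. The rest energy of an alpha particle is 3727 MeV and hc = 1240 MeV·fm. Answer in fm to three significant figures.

λ = 0.135 fm

Total energy E = KE + m₀c² = 6190 + 3727 = 9917 MeV.
(pc)² = E² − (m₀c²)² = (9917)² − (3727)² = 8.446 × 10⁷ MeV², so pc = 9190 MeV.
λ = hc/(pc) = 1240 MeV·fm / 9190 MeV = 0.135 fm.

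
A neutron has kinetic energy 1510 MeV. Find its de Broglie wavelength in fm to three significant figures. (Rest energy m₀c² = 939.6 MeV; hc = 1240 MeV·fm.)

Total energy E = KE + m₀c² = 1510 + 939.6 = 2449.6 MeV.
(pc)² = E² − (m₀c²)² = (2449.6)² − (939.6)² = 5.118 × 10⁶ MeV², so pc = 2262 MeV.
λ = hc/(pc) = 1240 MeV·fm / 2262 MeV = 0.548 fm.

λ = 0.548 fm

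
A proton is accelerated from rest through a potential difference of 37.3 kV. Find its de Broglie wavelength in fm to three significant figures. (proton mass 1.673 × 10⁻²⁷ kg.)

λ = 148 fm

KE = eV = 1.602 × 10⁻¹⁹ × 3.730 × 10⁴ = 5.975 × 10⁻¹⁵ J.
p = √(2mKE) = √(2 × 1.673 × 10⁻²⁷ × 5.975 × 10⁻¹⁵) = 4.471 × 10⁻²¹ kg·m/s.
λ = h/p = 6.626 × 10⁻³⁴ / 4.471 × 10⁻²¹ = 1.48 × 10⁻¹³ m = 148 fm.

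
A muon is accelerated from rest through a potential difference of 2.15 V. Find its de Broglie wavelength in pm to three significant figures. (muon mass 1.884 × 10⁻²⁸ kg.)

KE = eV = 1.602 × 10⁻¹⁹ × 2.150 = 3.444 × 10⁻¹⁹ J.
p = √(2mKE) = √(2 × 1.884 × 10⁻²⁸ × 3.444 × 10⁻¹⁹) = 1.139 × 10⁻²³ kg·m/s.
λ = h/p = 6.626 × 10⁻³⁴ / 1.139 × 10⁻²³ = 5.82 × 10⁻¹¹ m = 58.2 pm.

λ = 58.2 pm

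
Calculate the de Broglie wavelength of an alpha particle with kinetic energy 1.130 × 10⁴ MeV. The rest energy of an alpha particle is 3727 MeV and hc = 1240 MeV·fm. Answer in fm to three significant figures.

Total energy E = KE + m₀c² = 1.130 × 10⁴ + 3727 = 15027 MeV.
(pc)² = E² − (m₀c²)² = (15027)² − (3727)² = 2.119 × 10⁸ MeV², so pc = 1.456 × 10⁴ MeV.
λ = hc/(pc) = 1240 MeV·fm / 1.456 × 10⁴ MeV = 0.0852 fm.

λ = 0.0852 fm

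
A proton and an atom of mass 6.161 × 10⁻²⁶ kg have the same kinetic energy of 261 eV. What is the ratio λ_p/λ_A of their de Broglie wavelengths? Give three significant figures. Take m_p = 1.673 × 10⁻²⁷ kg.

λ_p/λ_A = 6.07

At fixed KE, p = √(2mKE) so λ = h/p ∝ 1/√m.
λ_p/λ_A = √(m_A/m_p) = √(6.161 × 10⁻²⁶/1.673 × 10⁻²⁷) = √(36.83) = 6.07.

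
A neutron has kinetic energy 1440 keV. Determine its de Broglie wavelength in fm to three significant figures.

λ = 23.8 fm

KE = 1440 keV = 2.307 × 10⁻¹³ J.
p = √(2mKE) = √(2 × 1.675 × 10⁻²⁷ × 2.307 × 10⁻¹³) = 2.780 × 10⁻²⁰ kg·m/s.
λ = h/p = 6.626 × 10⁻³⁴ / 2.780 × 10⁻²⁰ = 2.38 × 10⁻¹⁴ m = 23.8 fm.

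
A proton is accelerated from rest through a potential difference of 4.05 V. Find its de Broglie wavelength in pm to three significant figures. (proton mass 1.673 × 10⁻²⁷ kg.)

λ = 14.2 pm

KE = eV = 1.602 × 10⁻¹⁹ × 4.050 = 6.488 × 10⁻¹⁹ J.
p = √(2mKE) = √(2 × 1.673 × 10⁻²⁷ × 6.488 × 10⁻¹⁹) = 4.659 × 10⁻²³ kg·m/s.
λ = h/p = 6.626 × 10⁻³⁴ / 4.659 × 10⁻²³ = 1.42 × 10⁻¹¹ m = 14.2 pm.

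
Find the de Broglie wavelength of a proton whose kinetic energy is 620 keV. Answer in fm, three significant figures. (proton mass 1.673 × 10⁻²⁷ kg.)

KE = 620 keV = 9.932 × 10⁻¹⁴ J.
p = √(2mKE) = √(2 × 1.673 × 10⁻²⁷ × 9.932 × 10⁻¹⁴) = 1.823 × 10⁻²⁰ kg·m/s.
λ = h/p = 6.626 × 10⁻³⁴ / 1.823 × 10⁻²⁰ = 3.63 × 10⁻¹⁴ m = 36.3 fm.

λ = 36.3 fm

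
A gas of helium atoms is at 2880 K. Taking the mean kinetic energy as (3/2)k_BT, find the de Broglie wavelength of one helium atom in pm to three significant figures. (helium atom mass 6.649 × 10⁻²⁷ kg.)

KE = (3/2)k_BT = 1.5 × 1.381 × 10⁻²³ × 2880 = 5.966 × 10⁻²⁰ J.
p = √(2mKE) = √(2 × 6.649 × 10⁻²⁷ × 5.966 × 10⁻²⁰) = 2.817 × 10⁻²³ kg·m/s.
λ = h/p = 2.35 × 10⁻¹¹ m = 23.5 pm.

λ = 23.5 pm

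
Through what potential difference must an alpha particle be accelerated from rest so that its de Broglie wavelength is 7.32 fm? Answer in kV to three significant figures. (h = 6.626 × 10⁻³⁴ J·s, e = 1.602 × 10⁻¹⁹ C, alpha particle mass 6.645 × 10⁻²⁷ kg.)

p = h/λ = 6.626 × 10⁻³⁴ / 7.320 × 10⁻¹⁵ = 9.052 × 10⁻²⁰ kg·m/s.
KE = p²/(2m) = 6.165 × 10⁻¹³ J.
V = KE/2e = 6.165 × 10⁻¹³ / (2 × 1.602 × 10⁻¹⁹) = 1920 kV.

V = 1920 kV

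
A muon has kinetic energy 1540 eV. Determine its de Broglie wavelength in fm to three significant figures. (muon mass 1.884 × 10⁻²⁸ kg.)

λ = 2170 fm

KE = 1540 eV = 2.467 × 10⁻¹⁶ J.
p = √(2mKE) = √(2 × 1.884 × 10⁻²⁸ × 2.467 × 10⁻¹⁶) = 3.049 × 10⁻²² kg·m/s.
λ = h/p = 6.626 × 10⁻³⁴ / 3.049 × 10⁻²² = 2.17 × 10⁻¹² m = 2170 fm.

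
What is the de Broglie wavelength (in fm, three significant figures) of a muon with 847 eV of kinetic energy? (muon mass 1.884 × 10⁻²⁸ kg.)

KE = 847 eV = 1.357 × 10⁻¹⁶ J.
p = √(2mKE) = √(2 × 1.884 × 10⁻²⁸ × 1.357 × 10⁻¹⁶) = 2.261 × 10⁻²² kg·m/s.
λ = h/p = 6.626 × 10⁻³⁴ / 2.261 × 10⁻²² = 2.93 × 10⁻¹² m = 2930 fm.

λ = 2930 fm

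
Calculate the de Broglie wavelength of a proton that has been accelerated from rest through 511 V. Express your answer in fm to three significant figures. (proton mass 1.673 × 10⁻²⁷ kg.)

KE = eV = 1.602 × 10⁻¹⁹ × 511.0 = 8.186 × 10⁻¹⁷ J.
p = √(2mKE) = √(2 × 1.673 × 10⁻²⁷ × 8.186 × 10⁻¹⁷) = 5.234 × 10⁻²² kg·m/s.
λ = h/p = 6.626 × 10⁻³⁴ / 5.234 × 10⁻²² = 1.27 × 10⁻¹² m = 1270 fm.

λ = 1270 fm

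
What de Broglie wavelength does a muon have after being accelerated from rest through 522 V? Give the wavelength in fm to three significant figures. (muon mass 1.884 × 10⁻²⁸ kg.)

λ = 3730 fm

KE = eV = 1.602 × 10⁻¹⁹ × 522.0 = 8.362 × 10⁻¹⁷ J.
p = √(2mKE) = √(2 × 1.884 × 10⁻²⁸ × 8.362 × 10⁻¹⁷) = 1.775 × 10⁻²² kg·m/s.
λ = h/p = 6.626 × 10⁻³⁴ / 1.775 × 10⁻²² = 3.73 × 10⁻¹² m = 3730 fm.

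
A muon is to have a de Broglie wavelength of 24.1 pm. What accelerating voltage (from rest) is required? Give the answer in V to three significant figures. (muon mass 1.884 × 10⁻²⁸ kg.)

p = h/λ = 6.626 × 10⁻³⁴ / 2.410 × 10⁻¹¹ = 2.749 × 10⁻²³ kg·m/s.
KE = p²/(2m) = 2.006 × 10⁻¹⁸ J.
V = KE/e = 2.006 × 10⁻¹⁸ / (1.602 × 10⁻¹⁹) = 12.5 V.

V = 12.5 V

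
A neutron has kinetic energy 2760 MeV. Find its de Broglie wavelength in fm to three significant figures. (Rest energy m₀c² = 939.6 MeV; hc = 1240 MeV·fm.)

Total energy E = KE + m₀c² = 2760 + 939.6 = 3699.6 MeV.
(pc)² = E² − (m₀c²)² = (3699.6)² − (939.6)² = 1.280 × 10⁷ MeV², so pc = 3578 MeV.
λ = hc/(pc) = 1240 MeV·fm / 3578 MeV = 0.347 fm.

λ = 0.347 fm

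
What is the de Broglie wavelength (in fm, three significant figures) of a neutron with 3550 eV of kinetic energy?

KE = 3550 eV = 5.687 × 10⁻¹⁶ J.
p = √(2mKE) = √(2 × 1.675 × 10⁻²⁷ × 5.687 × 10⁻¹⁶) = 1.380 × 10⁻²¹ kg·m/s.
λ = h/p = 6.626 × 10⁻³⁴ / 1.380 × 10⁻²¹ = 4.80 × 10⁻¹³ m = 480 fm.

λ = 480 fm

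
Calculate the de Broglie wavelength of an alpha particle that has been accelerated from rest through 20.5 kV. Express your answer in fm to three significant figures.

KE = 2eV = 2 × 1.602 × 10⁻¹⁹ × 2.050 × 10⁴ = 6.568 × 10⁻¹⁵ J.
p = √(2mKE) = √(2 × 6.645 × 10⁻²⁷ × 6.568 × 10⁻¹⁵) = 9.343 × 10⁻²¹ kg·m/s.
λ = h/p = 6.626 × 10⁻³⁴ / 9.343 × 10⁻²¹ = 7.09 × 10⁻¹⁴ m = 70.9 fm.

λ = 70.9 fm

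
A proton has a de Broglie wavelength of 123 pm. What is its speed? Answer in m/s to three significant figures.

p = h/λ = 6.626 × 10⁻³⁴ / 1.230 × 10⁻¹⁰ = 5.387 × 10⁻²⁴ kg·m/s.
v = p/m = 5.387 × 10⁻²⁴ / 1.673 × 10⁻²⁷ = 3.22 × 10³ m/s = 3220 m/s.

v = 3220 m/s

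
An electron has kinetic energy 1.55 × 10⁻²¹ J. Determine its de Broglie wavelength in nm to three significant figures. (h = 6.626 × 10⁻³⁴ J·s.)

p = √(2mKE) = √(2 × 9.109 × 10⁻³¹ × 1.550 × 10⁻²¹) = 5.314 × 10⁻²⁶ kg·m/s.
λ = h/p = 6.626 × 10⁻³⁴ / 5.314 × 10⁻²⁶ = 1.25 × 10⁻⁸ m = 12.5 nm.

λ = 12.5 nm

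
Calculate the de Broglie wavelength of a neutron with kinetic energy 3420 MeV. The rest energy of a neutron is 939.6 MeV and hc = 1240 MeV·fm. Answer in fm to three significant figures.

Total energy E = KE + m₀c² = 3420 + 939.6 = 4359.6 MeV.
(pc)² = E² − (m₀c²)² = (4359.6)² − (939.6)² = 1.812 × 10⁷ MeV², so pc = 4257 MeV.
λ = hc/(pc) = 1240 MeV·fm / 4257 MeV = 0.291 fm.

λ = 0.291 fm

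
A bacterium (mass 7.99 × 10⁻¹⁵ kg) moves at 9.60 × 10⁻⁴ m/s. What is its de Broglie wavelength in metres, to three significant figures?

λ = 8.64 × 10⁻¹⁷ m

p = mv = 7.99 × 10⁻¹⁵ × 9.60 × 10⁻⁴ = 7.670 × 10⁻¹⁸ kg·m/s.
λ = h/p = 6.626 × 10⁻³⁴ / 7.670 × 10⁻¹⁸ = 8.64 × 10⁻¹⁷ m.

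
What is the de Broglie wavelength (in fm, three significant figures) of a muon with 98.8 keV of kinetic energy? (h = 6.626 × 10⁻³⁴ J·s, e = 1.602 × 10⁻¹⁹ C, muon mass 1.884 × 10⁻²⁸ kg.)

KE = 98.8 keV = 1.583 × 10⁻¹⁴ J.
p = √(2mKE) = √(2 × 1.884 × 10⁻²⁸ × 1.583 × 10⁻¹⁴) = 2.442 × 10⁻²¹ kg·m/s.
λ = h/p = 6.626 × 10⁻³⁴ / 2.442 × 10⁻²¹ = 2.71 × 10⁻¹³ m = 271 fm.

λ = 271 fm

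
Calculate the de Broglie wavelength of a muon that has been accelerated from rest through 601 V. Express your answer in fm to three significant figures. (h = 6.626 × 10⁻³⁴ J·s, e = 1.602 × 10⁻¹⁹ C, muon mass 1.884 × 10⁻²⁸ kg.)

λ = 3480 fm

KE = eV = 1.602 × 10⁻¹⁹ × 601.0 = 9.628 × 10⁻¹⁷ J.
p = √(2mKE) = √(2 × 1.884 × 10⁻²⁸ × 9.628 × 10⁻¹⁷) = 1.905 × 10⁻²² kg·m/s.
λ = h/p = 6.626 × 10⁻³⁴ / 1.905 × 10⁻²² = 3.48 × 10⁻¹² m = 3480 fm.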